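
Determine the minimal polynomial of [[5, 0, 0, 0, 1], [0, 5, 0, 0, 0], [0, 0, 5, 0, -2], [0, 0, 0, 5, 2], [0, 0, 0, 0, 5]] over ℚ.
The characteristic polynomial factors as (x - 5)^5. The minimal polynomial is ∏(x - λ)^{k_λ} where k_λ is the size of the largest Jordan block at λ.

For λ = 5: rank(A - 5I) = 1, and the largest Jordan block has size 2 (the smallest k with rank((A - 5I)^k) = rank((A - 5I)^(k+1))).

So m_A(x) = (x - 5)^2.

m_A(x) = (x - 5)^2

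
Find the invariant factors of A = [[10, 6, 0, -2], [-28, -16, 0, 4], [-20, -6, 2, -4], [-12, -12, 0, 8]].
x - 2, (x - 4)(x - 2)(x + 4)

The Jordan structure of A has elementary divisors (x + 4), (x - 2), (x - 2), (x - 4). Arranging the block sizes at each eigenvalue in decreasing order and taking row products gives the invariant factors.

Invariant factors (smallest first, each dividing the next): x - 2, (x - 4)(x - 2)(x + 4).

Check: the last factor (x - 4)(x - 2)(x + 4) is the minimal polynomial, and the product (x - 4)(x - 2)^2(x + 4) is the characteristic polynomial.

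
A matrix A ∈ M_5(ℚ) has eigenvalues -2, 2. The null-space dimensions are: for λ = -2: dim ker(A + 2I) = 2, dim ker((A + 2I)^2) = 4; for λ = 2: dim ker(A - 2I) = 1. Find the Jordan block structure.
Jordan blocks: (-2, 2), (-2, 2), (2, 1)

λ = -2: successive nullity increments [2, 2] count blocks of size ≥ k; block sizes are [2, 2].
λ = 2: successive nullity increments [1] count blocks of size ≥ k; block sizes are [1].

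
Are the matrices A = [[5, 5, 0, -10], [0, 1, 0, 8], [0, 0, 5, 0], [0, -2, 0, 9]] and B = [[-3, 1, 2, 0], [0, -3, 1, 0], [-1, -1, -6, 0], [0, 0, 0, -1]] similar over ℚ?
No.

trace(A) = 20 but trace(B) = -13. The trace is a similarity invariant, so A and B are not similar.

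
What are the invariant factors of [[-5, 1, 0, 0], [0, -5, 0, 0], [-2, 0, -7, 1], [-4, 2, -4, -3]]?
The Jordan structure of A has elementary divisors (x + 5)^2, (x + 5)^2. Arranging the block sizes at each eigenvalue in decreasing order and taking row products gives the invariant factors.

Invariant factors (smallest first, each dividing the next): (x + 5)^2, (x + 5)^2.

Check: the last factor (x + 5)^2 is the minimal polynomial, and the product (x + 5)^4 is the characteristic polynomial.

(x + 5)^2, (x + 5)^2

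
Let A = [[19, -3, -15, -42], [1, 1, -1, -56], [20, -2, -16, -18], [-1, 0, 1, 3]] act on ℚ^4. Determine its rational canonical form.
The invariant factors of A (the non-unit diagonal entries of the Smith normal form of xI - A over ℚ[x]) are x - 4, (x - 4)^2(x + 5), each dividing the next. The characteristic polynomial is their product, (x - 4)^3(x + 5).

The rational canonical form is the block-diagonal matrix of companion matrices C(f_i):
R = [[4, 0, 0, 0], [0, 0, 0, -80], [0, 1, 0, 24], [0, 0, 1, 3]].

R = [[4, 0, 0, 0], [0, 0, 0, -80], [0, 1, 0, 24], [0, 0, 1, 3]]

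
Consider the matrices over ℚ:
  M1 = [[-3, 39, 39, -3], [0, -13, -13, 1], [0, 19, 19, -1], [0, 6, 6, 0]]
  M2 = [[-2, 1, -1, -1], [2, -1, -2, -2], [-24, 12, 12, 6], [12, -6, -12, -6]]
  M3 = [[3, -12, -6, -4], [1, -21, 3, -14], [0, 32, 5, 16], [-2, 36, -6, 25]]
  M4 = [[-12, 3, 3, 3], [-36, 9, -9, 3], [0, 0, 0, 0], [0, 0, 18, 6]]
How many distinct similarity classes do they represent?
3 classes: {M1, M2}, {M3}, {M4}

Characteristic polynomials: χ_{M1} = x^2(x - 6)(x + 3), χ_{M2} = x^2(x - 6)(x + 3), χ_{M3} = (x - 5)^3(x + 3), χ_{M4} = x^2(x - 6)(x + 3).

{M1, M2}: invariant factors x^2(x - 6)(x + 3).

{M3}: invariant factors x - 5, (x - 5)^2(x + 3).

{M4}: invariant factors x, x(x - 6)(x + 3).

Matrices are similar if and only if their invariant-factor lists agree; the partition into similarity classes is {M1, M2}, {M3}, {M4}.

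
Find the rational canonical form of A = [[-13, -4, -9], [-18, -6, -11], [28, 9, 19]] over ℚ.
The invariant factors of A (the non-unit diagonal entries of the Smith normal form of xI - A over ℚ[x]) are x^3 - 4x - 5, each dividing the next. The characteristic polynomial is their product, x^3 - 4x - 5.

The rational canonical form is the block-diagonal matrix of companion matrices C(f_i):
R = [[0, 0, 5], [1, 0, 4], [0, 1, 0]].

Note the characteristic polynomial does not split into linear factors over ℚ, so A has no Jordan form over ℚ; the rational canonical form exists over any field.

R = [[0, 0, 5], [1, 0, 4], [0, 1, 0]]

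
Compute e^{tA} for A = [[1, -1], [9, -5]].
e^{tA} = [[(3*t + 1)*e^{-2*t}, -t*e^{-2*t}], [9*t*e^{-2*t}, (1 - 3*t)*e^{-2*t}]]

A has Jordan form J = [[-2, 1], [0, -2]] with A = PJP^{-1}, so e^{tA} = P e^{tJ} P^{-1}.

For a Jordan block J_k(λ), e^{tJ_k(λ)} = e^{λt} · (I + tN + t^2 N^2/2! + ... + t^{k-1} N^{k-1}/(k-1)!) where N is the nilpotent superdiagonal part.

Assembling the blocks and conjugating back gives the entries of e^{tA} as shown above.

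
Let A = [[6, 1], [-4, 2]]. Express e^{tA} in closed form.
A has Jordan form J = [[4, 1], [0, 4]] with A = PJP^{-1}, so e^{tA} = P e^{tJ} P^{-1}.

For a Jordan block J_k(λ), e^{tJ_k(λ)} = e^{λt} · (I + tN + t^2 N^2/2! + ... + t^{k-1} N^{k-1}/(k-1)!) where N is the nilpotent superdiagonal part.

Assembling the blocks and conjugating back gives the entries of e^{tA} as shown above.

e^{tA} = [[(2*t + 1)*e^{4*t}, t*e^{4*t}], [-4*t*e^{4*t}, (1 - 2*t)*e^{4*t}]]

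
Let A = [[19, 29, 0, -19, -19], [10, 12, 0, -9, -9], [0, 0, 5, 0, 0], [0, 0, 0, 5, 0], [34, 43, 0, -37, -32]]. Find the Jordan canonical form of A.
J = [[-3, 1, 0, 0, 0], [0, -3, 0, 0, 0], [0, 0, 5, 0, 0], [0, 0, 0, 5, 0], [0, 0, 0, 0, 5]]

The characteristic polynomial is det(xI - A) = (x - 5)^3(x + 3)^2, so the eigenvalues are -3 (algebraic multiplicity 2), 5 (algebraic multiplicity 3).

For λ = -3: rank(A + 3I) = 4, rank((A + 3I)^2) = 3. The eigenspace has dimension 5 - 4 = 1, so there is 1 Jordan block; the rank sequence gives block sizes [2].

For λ = 5: rank(A - 5I) = 2. The eigenspace has dimension 5 - 2 = 3, so there are 3 Jordan blocks; the rank sequence gives block sizes [1, 1, 1].

Assembling the blocks gives the Jordan form J above.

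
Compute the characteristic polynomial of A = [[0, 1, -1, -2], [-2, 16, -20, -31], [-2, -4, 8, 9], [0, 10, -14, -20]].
χ_A(x) = x^2(x - 2)^2

xI - A = [[x, -1, 1, 2], [2, x - 16, 20, 31], [2, 4, x - 8, -9], [0, -10, 14, x + 20]].

Expanding det(xI - A) along the first row:
det(xI - A) = + (x)·det([[x - 16, 20, 31], [4, x - 8, -9], [-10, 14, x + 20]]) - (-1)·det([[2, 20, 31], [2, x - 8, -9], [0, 14, x + 20]]) + (1)·det([[2, x - 16, 31], [2, 4, -9], [0, -10, x + 20]]) - (2)·det([[2, x - 16, 20], [2, 4, x - 8], [0, -10, 14]]).

Evaluating gives χ_A(x) = x^4 - 4x^3 + 4x^2 = x^2(x - 2)^2.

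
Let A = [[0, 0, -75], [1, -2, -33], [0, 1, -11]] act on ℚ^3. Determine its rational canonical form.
R = [[0, 0, -75], [1, 0, -55], [0, 1, -13]]

The invariant factors of A (the non-unit diagonal entries of the Smith normal form of xI - A over ℚ[x]) are (x + 3)(x + 5)^2, each dividing the next. The characteristic polynomial is their product, (x + 3)(x + 5)^2.

The rational canonical form is the block-diagonal matrix of companion matrices C(f_i):
R = [[0, 0, -75], [1, 0, -55], [0, 1, -13]].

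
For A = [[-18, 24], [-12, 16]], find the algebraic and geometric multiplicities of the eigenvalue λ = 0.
algebraic multiplicity 1, geometric multiplicity 1

The characteristic polynomial is x(x + 2), so the factor x appears with exponent 1: the algebraic multiplicity is 1.

rank(A) = 1, so the eigenspace has dimension 2 - 1 = 1: the geometric multiplicity is 1.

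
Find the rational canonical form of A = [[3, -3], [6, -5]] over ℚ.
R = [[0, -3], [1, -2]]

The invariant factors of A (the non-unit diagonal entries of the Smith normal form of xI - A over ℚ[x]) are x^2 + 2x + 3, each dividing the next. The characteristic polynomial is their product, x^2 + 2x + 3.

The rational canonical form is the block-diagonal matrix of companion matrices C(f_i):
R = [[0, -3], [1, -2]].

Note the characteristic polynomial does not split into linear factors over ℚ, so A has no Jordan form over ℚ; the rational canonical form exists over any field.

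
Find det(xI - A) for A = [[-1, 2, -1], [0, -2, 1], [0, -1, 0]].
χ_A(x) = (x + 1)^3

xI - A = [[x + 1, -2, 1], [0, x + 2, -1], [0, 1, x]].

Expanding det(xI - A) along the first row:
det(xI - A) = + (x + 1)·det([[x + 2, -1], [1, x]]) - (-2)·det([[0, -1], [0, x]]) + (1)·det([[0, x + 2], [0, 1]]).

Evaluating gives χ_A(x) = x^3 + 3x^2 + 3x + 1 = (x + 1)^3.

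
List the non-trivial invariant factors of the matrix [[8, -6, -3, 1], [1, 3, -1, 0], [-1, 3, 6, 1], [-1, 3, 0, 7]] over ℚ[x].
(x - 6)^2, (x - 6)^2

The Jordan structure of A has elementary divisors (x - 6)^2, (x - 6)^2. Arranging the block sizes at each eigenvalue in decreasing order and taking row products gives the invariant factors.

Invariant factors (smallest first, each dividing the next): (x - 6)^2, (x - 6)^2.

Check: the last factor (x - 6)^2 is the minimal polynomial, and the product (x - 6)^4 is the characteristic polynomial.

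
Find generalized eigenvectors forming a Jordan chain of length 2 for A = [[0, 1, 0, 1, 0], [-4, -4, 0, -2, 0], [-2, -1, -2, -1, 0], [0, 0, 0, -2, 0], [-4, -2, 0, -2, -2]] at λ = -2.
We seek v_1 ∈ ker((A + 2I)^2) \ ker(A + 2I), then set v_{i+1} = (A + 2I) v_i.

One such chain is v_1 = [[0, 0, 1, 1, 0]]^T, v_2 = [[1, -2, -1, 0, -2]]^T. Check: (A + 2I) v_2 = [[0, 0, 0, 0, 0]]^T = 0.

v_1 = [[0, 0, 1, 1, 0]]^T, v_2 = [[1, -2, -1, 0, -2]]^T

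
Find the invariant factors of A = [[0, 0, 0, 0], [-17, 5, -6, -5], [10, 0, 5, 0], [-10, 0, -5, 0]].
The Jordan structure of A has elementary divisors x, x, (x - 5)^2. Arranging the block sizes at each eigenvalue in decreasing order and taking row products gives the invariant factors.

Invariant factors (smallest first, each dividing the next): x, x(x - 5)^2.

Check: the last factor x(x - 5)^2 is the minimal polynomial, and the product x^2(x - 5)^2 is the characteristic polynomial.

x, x(x - 5)^2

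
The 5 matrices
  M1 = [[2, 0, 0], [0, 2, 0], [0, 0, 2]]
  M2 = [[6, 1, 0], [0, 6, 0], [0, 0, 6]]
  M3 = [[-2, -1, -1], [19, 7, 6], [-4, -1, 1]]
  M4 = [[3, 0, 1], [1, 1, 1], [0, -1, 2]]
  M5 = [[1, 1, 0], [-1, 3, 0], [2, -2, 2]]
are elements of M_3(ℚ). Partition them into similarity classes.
Characteristic polynomials: χ_{M1} = (x - 2)^3, χ_{M2} = (x - 6)^3, χ_{M3} = (x - 2)^3, χ_{M4} = (x - 2)^3, χ_{M5} = (x - 2)^3.

{M1}: invariant factors x - 2, x - 2, x - 2.

{M2}: invariant factors x - 6, (x - 6)^2.

{M3, M4}: invariant factors (x - 2)^3.

{M5}: invariant factors x - 2, (x - 2)^2.

Matrices are similar if and only if their invariant-factor lists agree; the partition into similarity classes is {M1}, {M2}, {M3, M4}, {M5}.

4 classes: {M1}, {M2}, {M3, M4}, {M5}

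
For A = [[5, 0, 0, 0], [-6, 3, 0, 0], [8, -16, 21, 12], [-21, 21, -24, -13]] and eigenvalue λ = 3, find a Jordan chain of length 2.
v_1 = [[0, 1, 1, 0]]^T, v_2 = [[0, 0, 2, -3]]^T

We seek v_1 ∈ ker((A - 3I)^2) \ ker(A - 3I), then set v_{i+1} = (A - 3I) v_i.

One such chain is v_1 = [[0, 1, 1, 0]]^T, v_2 = [[0, 0, 2, -3]]^T. Check: (A - 3I) v_2 = [[0, 0, 0, 0]]^T = 0.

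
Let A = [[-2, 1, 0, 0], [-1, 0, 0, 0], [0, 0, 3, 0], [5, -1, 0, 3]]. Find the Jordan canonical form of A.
J = [[-1, 1, 0, 0], [0, -1, 0, 0], [0, 0, 3, 0], [0, 0, 0, 3]]

The characteristic polynomial is det(xI - A) = (x - 3)^2(x + 1)^2, so the eigenvalues are -1 (algebraic multiplicity 2), 3 (algebraic multiplicity 2).

For λ = -1: rank(A + I) = 3, rank((A + I)^2) = 2. The eigenspace has dimension 4 - 3 = 1, so there is 1 Jordan block; the rank sequence gives block sizes [2].

For λ = 3: rank(A - 3I) = 2. The eigenspace has dimension 4 - 2 = 2, so there are 2 Jordan blocks; the rank sequence gives block sizes [1, 1].

Assembling the blocks gives the Jordan form J above.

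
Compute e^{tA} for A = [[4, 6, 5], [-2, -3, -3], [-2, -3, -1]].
A has Jordan form J = [[0, 1, 0], [0, 0, 1], [0, 0, 0]] with A = PJP^{-1}, so e^{tA} = P e^{tJ} P^{-1}.

For a Jordan block J_k(λ), e^{tJ_k(λ)} = e^{λt} · (I + tN + t^2 N^2/2! + ... + t^{k-1} N^{k-1}/(k-1)!) where N is the nilpotent superdiagonal part.

Assembling the blocks and conjugating back gives the entries of e^{tA} as shown above.

e^{tA} = [[-3*t^2 + 4*t + 1, 3*t*(4 - 3*t)/2, t*(10 - 3*t)/2], [2*t*(t - 1), 3*t^2 - 3*t + 1, t*(t - 3)], [-2*t, -3*t, 1 - t]]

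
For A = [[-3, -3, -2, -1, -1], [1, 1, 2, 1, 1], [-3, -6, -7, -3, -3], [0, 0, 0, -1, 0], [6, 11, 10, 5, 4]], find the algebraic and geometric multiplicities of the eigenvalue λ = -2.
The characteristic polynomial is (x + 1)^4(x + 2), so the factor x + 2 appears with exponent 1: the algebraic multiplicity is 1.

rank(A + 2I) = 4, so the eigenspace has dimension 5 - 4 = 1: the geometric multiplicity is 1.

algebraic multiplicity 1, geometric multiplicity 1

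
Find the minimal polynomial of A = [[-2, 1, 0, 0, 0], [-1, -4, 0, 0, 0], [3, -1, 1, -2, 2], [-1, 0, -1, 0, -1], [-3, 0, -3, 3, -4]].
The characteristic polynomial factors as (x + 1)^3(x + 3)^2. The minimal polynomial is ∏(x - λ)^{k_λ} where k_λ is the size of the largest Jordan block at λ.

For λ = -3: rank(A + 3I) = 4, and the largest Jordan block has size 2 (the smallest k with rank((A + 3I)^k) = rank((A + 3I)^(k+1))).
For λ = -1: rank(A + I) = 3, and the largest Jordan block has size 2 (the smallest k with rank((A + I)^k) = rank((A + I)^(k+1))).

So m_A(x) = (x + 1)^2(x + 3)^2.

m_A(x) = (x + 1)^2(x + 3)^2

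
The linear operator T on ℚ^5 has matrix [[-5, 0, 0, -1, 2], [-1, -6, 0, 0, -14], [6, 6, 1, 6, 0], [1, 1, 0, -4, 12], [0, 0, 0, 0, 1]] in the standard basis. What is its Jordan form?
J = [[-5, 1, 0, 0, 0], [0, -5, 1, 0, 0], [0, 0, -5, 0, 0], [0, 0, 0, 1, 0], [0, 0, 0, 0, 1]]

The characteristic polynomial is det(xI - A) = (x - 1)^2(x + 5)^3, so the eigenvalues are -5 (algebraic multiplicity 3), 1 (algebraic multiplicity 2).

For λ = -5: rank(A + 5I) = 4, rank((A + 5I)^2) = 3, rank((A + 5I)^3) = 2. The eigenspace has dimension 5 - 4 = 1, so there is 1 Jordan block; the rank sequence gives block sizes [3].

For λ = 1: rank(A - I) = 3. The eigenspace has dimension 5 - 3 = 2, so there are 2 Jordan blocks; the rank sequence gives block sizes [1, 1].

Assembling the blocks gives the Jordan form J above.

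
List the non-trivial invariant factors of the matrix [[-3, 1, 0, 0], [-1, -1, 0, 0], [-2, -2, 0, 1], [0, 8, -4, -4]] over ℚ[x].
The Jordan structure of A has elementary divisors (x + 2)^2, (x + 2)^2. Arranging the block sizes at each eigenvalue in decreasing order and taking row products gives the invariant factors.

Invariant factors (smallest first, each dividing the next): (x + 2)^2, (x + 2)^2.

Check: the last factor (x + 2)^2 is the minimal polynomial, and the product (x + 2)^4 is the characteristic polynomial.

(x + 2)^2, (x + 2)^2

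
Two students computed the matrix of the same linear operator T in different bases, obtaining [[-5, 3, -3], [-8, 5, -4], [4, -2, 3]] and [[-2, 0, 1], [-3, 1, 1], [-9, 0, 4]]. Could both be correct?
Two matrices over a field are similar if and only if they have the same invariant factors.

Both A and B have characteristic polynomial (x - 1)^3 and minimal polynomial (x - 1)^2. Computing further, both have invariant factors x - 1, (x - 1)^2. Hence A and B are similar.

Yes.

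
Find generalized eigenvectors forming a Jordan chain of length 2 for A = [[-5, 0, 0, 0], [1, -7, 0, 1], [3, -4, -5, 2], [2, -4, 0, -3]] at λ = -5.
v_1 = [[1, 2, 4, 4]]^T, v_2 = [[0, 1, 3, 2]]^T

We seek v_1 ∈ ker((A + 5I)^2) \ ker(A + 5I), then set v_{i+1} = (A + 5I) v_i.

One such chain is v_1 = [[1, 2, 4, 4]]^T, v_2 = [[0, 1, 3, 2]]^T. Check: (A + 5I) v_2 = [[0, 0, 0, 0]]^T = 0.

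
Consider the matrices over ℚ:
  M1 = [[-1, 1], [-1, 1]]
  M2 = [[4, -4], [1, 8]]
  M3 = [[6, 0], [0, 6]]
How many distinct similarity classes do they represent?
3 classes: {M1}, {M2}, {M3}

Characteristic polynomials: χ_{M1} = x^2, χ_{M2} = (x - 6)^2, χ_{M3} = (x - 6)^2.

{M1}: invariant factors x^2.

{M2}: invariant factors (x - 6)^2.

{M3}: invariant factors x - 6, x - 6.

Matrices are similar if and only if their invariant-factor lists agree; the partition into similarity classes is {M1}, {M2}, {M3}.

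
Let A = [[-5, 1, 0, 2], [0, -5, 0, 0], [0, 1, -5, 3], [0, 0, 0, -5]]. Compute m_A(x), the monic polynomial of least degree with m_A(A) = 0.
m_A(x) = (x + 5)^2

The characteristic polynomial factors as (x + 5)^4. The minimal polynomial is ∏(x - λ)^{k_λ} where k_λ is the size of the largest Jordan block at λ.

For λ = -5: rank(A + 5I) = 2, and the largest Jordan block has size 2 (the smallest k with rank((A + 5I)^k) = rank((A + 5I)^(k+1))).

So m_A(x) = (x + 5)^2.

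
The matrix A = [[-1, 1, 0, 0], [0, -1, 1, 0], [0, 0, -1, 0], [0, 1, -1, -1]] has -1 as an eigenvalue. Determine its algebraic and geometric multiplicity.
The characteristic polynomial is (x + 1)^4, so the factor x + 1 appears with exponent 4: the algebraic multiplicity is 4.

rank(A + I) = 2, so the eigenspace has dimension 4 - 2 = 2: the geometric multiplicity is 2.

Since 2 < 4, A is not diagonalizable.

algebraic multiplicity 4, geometric multiplicity 2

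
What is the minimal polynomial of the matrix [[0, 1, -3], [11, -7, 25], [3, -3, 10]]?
m_A(x) = (x - 1)^3

The characteristic polynomial factors as (x - 1)^3. The minimal polynomial is ∏(x - λ)^{k_λ} where k_λ is the size of the largest Jordan block at λ.

For λ = 1: rank(A - I) = 2, and the largest Jordan block has size 3 (the smallest k with rank((A - I)^k) = rank((A - I)^(k+1))).

So m_A(x) = (x - 1)^3.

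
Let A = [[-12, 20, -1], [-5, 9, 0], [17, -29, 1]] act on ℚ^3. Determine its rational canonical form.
The invariant factors of A (the non-unit diagonal entries of the Smith normal form of xI - A over ℚ[x]) are x(x^2 + 2x + 6), each dividing the next. The characteristic polynomial is their product, x(x^2 + 2x + 6).

The rational canonical form is the block-diagonal matrix of companion matrices C(f_i):
R = [[0, 0, 0], [1, 0, -6], [0, 1, -2]].

Note the characteristic polynomial does not split into linear factors over ℚ, so A has no Jordan form over ℚ; the rational canonical form exists over any field.

R = [[0, 0, 0], [1, 0, -6], [0, 1, -2]]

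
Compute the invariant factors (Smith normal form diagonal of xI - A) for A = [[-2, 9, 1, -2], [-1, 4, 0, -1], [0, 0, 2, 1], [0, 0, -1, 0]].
The Jordan structure of A has elementary divisors (x - 1)^2, (x - 1)^2. Arranging the block sizes at each eigenvalue in decreasing order and taking row products gives the invariant factors.

Invariant factors (smallest first, each dividing the next): (x - 1)^2, (x - 1)^2.

Check: the last factor (x - 1)^2 is the minimal polynomial, and the product (x - 1)^4 is the characteristic polynomial.

(x - 1)^2, (x - 1)^2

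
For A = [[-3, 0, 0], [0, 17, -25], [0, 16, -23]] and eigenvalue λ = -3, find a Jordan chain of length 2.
v_1 = [[0, 1, 1]]^T, v_2 = [[0, -5, -4]]^T

We seek v_1 ∈ ker((A + 3I)^2) \ ker(A + 3I), then set v_{i+1} = (A + 3I) v_i.

One such chain is v_1 = [[0, 1, 1]]^T, v_2 = [[0, -5, -4]]^T. Check: (A + 3I) v_2 = [[0, 0, 0]]^T = 0.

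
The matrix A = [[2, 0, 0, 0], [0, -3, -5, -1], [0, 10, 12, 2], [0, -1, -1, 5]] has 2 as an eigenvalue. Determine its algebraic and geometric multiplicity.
The characteristic polynomial is (x - 6)^2(x - 2)^2, so the factor x - 2 appears with exponent 2: the algebraic multiplicity is 2.

rank(A - 2I) = 2, so the eigenspace has dimension 4 - 2 = 2: the geometric multiplicity is 2.

algebraic multiplicity 2, geometric multiplicity 2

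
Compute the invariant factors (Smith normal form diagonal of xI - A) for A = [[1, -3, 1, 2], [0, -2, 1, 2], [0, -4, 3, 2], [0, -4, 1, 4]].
The Jordan structure of A has elementary divisors (x - 1), (x - 1), (x - 2), (x - 2). Arranging the block sizes at each eigenvalue in decreasing order and taking row products gives the invariant factors.

Invariant factors (smallest first, each dividing the next): (x - 2)(x - 1), (x - 2)(x - 1).

Check: the last factor (x - 2)(x - 1) is the minimal polynomial, and the product (x - 2)^2(x - 1)^2 is the characteristic polynomial.

(x - 2)(x - 1), (x - 2)(x - 1)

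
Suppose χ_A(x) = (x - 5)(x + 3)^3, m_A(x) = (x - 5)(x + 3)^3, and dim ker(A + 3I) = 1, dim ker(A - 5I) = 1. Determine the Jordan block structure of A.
λ = -3: algebraic multiplicity 3 (exponent in χ_A), largest block size 3 (exponent in m_A), 1 block (geometric multiplicity). This forces block sizes [3].
λ = 5: algebraic multiplicity 1 (exponent in χ_A), largest block size 1 (exponent in m_A), 1 block (geometric multiplicity). This forces block sizes [1].

Jordan blocks: (-3, 3), (5, 1)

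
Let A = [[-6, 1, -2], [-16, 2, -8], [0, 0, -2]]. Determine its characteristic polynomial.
xI - A = [[x + 6, -1, 2], [16, x - 2, 8], [0, 0, x + 2]].

Expanding det(xI - A) along the first row:
det(xI - A) = + (x + 6)·det([[x - 2, 8], [0, x + 2]]) - (-1)·det([[16, 8], [0, x + 2]]) + (2)·det([[16, x - 2], [0, 0]]).

Evaluating gives χ_A(x) = x^3 + 6x^2 + 12x + 8 = (x + 2)^3.

χ_A(x) = (x + 2)^3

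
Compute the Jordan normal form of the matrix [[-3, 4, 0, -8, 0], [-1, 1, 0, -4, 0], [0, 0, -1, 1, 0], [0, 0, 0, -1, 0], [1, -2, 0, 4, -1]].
The characteristic polynomial is det(xI - A) = (x + 1)^5, so the eigenvalues are -1 (algebraic multiplicity 5).

For λ = -1: rank(A + I) = 2, rank((A + I)^2) = 0. The eigenspace has dimension 5 - 2 = 3, so there are 3 Jordan blocks; the rank sequence gives block sizes [2, 2, 1].

Assembling the blocks gives the Jordan form J above.

J = [[-1, 1, 0, 0, 0], [0, -1, 0, 0, 0], [0, 0, -1, 1, 0], [0, 0, 0, -1, 0], [0, 0, 0, 0, -1]]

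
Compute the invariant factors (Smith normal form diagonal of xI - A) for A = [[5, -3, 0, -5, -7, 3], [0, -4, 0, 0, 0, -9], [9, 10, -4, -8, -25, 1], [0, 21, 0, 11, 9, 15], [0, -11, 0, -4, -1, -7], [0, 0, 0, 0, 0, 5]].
x - 5, (x - 5)^3(x + 4)^2

The Jordan structure of A has elementary divisors (x + 4)^2, (x - 5)^3, (x - 5). Arranging the block sizes at each eigenvalue in decreasing order and taking row products gives the invariant factors.

Invariant factors (smallest first, each dividing the next): x - 5, (x - 5)^3(x + 4)^2.

Check: the last factor (x - 5)^3(x + 4)^2 is the minimal polynomial, and the product (x - 5)^4(x + 4)^2 is the characteristic polynomial.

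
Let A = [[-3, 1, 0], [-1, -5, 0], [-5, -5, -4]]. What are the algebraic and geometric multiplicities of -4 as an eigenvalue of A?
The characteristic polynomial is (x + 4)^3, so the factor x + 4 appears with exponent 3: the algebraic multiplicity is 3.

rank(A + 4I) = 1, so the eigenspace has dimension 3 - 1 = 2: the geometric multiplicity is 2.

Since 2 < 3, A is not diagonalizable.

algebraic multiplicity 3, geometric multiplicity 2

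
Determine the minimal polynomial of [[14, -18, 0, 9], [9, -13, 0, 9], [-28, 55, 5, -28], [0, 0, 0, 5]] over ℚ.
m_A(x) = (x - 5)^2(x + 4)

The characteristic polynomial factors as (x - 5)^3(x + 4). The minimal polynomial is ∏(x - λ)^{k_λ} where k_λ is the size of the largest Jordan block at λ.

For λ = -4: rank(A + 4I) = 3, and the largest Jordan block has size 1 (the smallest k with rank((A + 4I)^k) = rank((A + 4I)^(k+1))).
For λ = 5: rank(A - 5I) = 2, and the largest Jordan block has size 2 (the smallest k with rank((A - 5I)^k) = rank((A - 5I)^(k+1))).

So m_A(x) = (x - 5)^2(x + 4).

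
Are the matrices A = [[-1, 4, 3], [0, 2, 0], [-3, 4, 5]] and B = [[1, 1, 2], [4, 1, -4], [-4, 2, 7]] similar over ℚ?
trace(A) = 6 but trace(B) = 9. The trace is a similarity invariant, so A and B are not similar.

No.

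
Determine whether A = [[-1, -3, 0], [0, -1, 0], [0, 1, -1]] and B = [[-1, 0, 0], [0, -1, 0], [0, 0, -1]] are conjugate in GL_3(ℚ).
No.

Both have characteristic polynomial (x + 1)^3, but the minimal polynomial of A is (x + 1)^2 while the minimal polynomial of B is x + 1. The minimal polynomial is a similarity invariant, so A and B are not similar.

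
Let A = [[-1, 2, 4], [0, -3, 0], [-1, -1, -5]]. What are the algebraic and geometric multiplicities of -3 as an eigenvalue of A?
algebraic multiplicity 3, geometric multiplicity 2

The characteristic polynomial is (x + 3)^3, so the factor x + 3 appears with exponent 3: the algebraic multiplicity is 3.

rank(A + 3I) = 1, so the eigenspace has dimension 3 - 1 = 2: the geometric multiplicity is 2.

Since 2 < 3, A is not diagonalizable.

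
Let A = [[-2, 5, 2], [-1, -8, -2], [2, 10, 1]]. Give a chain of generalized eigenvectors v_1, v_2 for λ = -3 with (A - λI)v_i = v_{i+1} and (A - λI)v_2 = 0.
v_1 = [[1, 0, 0]]^T, v_2 = [[1, -1, 2]]^T

We seek v_1 ∈ ker((A + 3I)^2) \ ker(A + 3I), then set v_{i+1} = (A + 3I) v_i.

One such chain is v_1 = [[1, 0, 0]]^T, v_2 = [[1, -1, 2]]^T. Check: (A + 3I) v_2 = [[0, 0, 0]]^T = 0.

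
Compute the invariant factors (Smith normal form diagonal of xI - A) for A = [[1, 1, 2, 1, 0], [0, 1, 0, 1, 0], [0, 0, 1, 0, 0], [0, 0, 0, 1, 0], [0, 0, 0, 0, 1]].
The Jordan structure of A has elementary divisors (x - 1)^3, (x - 1), (x - 1). Arranging the block sizes at each eigenvalue in decreasing order and taking row products gives the invariant factors.

Invariant factors (smallest first, each dividing the next): x - 1, x - 1, (x - 1)^3.

Check: the last factor (x - 1)^3 is the minimal polynomial, and the product (x - 1)^5 is the characteristic polynomial.

x - 1, x - 1, (x - 1)^3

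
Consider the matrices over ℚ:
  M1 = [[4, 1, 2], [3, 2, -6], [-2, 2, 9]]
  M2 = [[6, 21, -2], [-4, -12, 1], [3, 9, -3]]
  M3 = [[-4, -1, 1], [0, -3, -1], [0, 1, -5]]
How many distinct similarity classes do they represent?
Characteristic polynomials: χ_{M1} = (x - 5)^3, χ_{M2} = (x + 3)^3, χ_{M3} = (x + 4)^3.

{M1}: invariant factors x - 5, (x - 5)^2.

{M2}: invariant factors (x + 3)^3.

{M3}: invariant factors x + 4, (x + 4)^2.

Matrices are similar if and only if their invariant-factor lists agree; the partition into similarity classes is {M1}, {M2}, {M3}.

3 classes: {M1}, {M2}, {M3}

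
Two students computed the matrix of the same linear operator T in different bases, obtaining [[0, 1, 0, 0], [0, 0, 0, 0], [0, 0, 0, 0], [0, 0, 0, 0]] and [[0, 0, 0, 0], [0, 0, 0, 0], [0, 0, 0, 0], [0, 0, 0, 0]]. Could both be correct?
Both have characteristic polynomial x^4, but the minimal polynomial of A is x^2 while the minimal polynomial of B is x. The minimal polynomial is a similarity invariant, so A and B are not similar.

No.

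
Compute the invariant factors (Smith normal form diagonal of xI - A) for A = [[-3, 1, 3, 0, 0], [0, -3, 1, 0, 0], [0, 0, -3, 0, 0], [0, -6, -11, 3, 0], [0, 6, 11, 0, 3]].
x - 3, (x - 3)(x + 3)^3

The Jordan structure of A has elementary divisors (x + 3)^3, (x - 3), (x - 3). Arranging the block sizes at each eigenvalue in decreasing order and taking row products gives the invariant factors.

Invariant factors (smallest first, each dividing the next): x - 3, (x - 3)(x + 3)^3.

Check: the last factor (x - 3)(x + 3)^3 is the minimal polynomial, and the product (x - 3)^2(x + 3)^3 is the characteristic polynomial.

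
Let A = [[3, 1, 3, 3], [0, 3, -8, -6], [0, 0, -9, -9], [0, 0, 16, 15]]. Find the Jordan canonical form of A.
The characteristic polynomial is det(xI - A) = (x - 3)^4, so the eigenvalues are 3 (algebraic multiplicity 4).

For λ = 3: rank(A - 3I) = 2, rank((A - 3I)^2) = 1, rank((A - 3I)^3) = 0. The eigenspace has dimension 4 - 2 = 2, so there are 2 Jordan blocks; the rank sequence gives block sizes [3, 1].

Assembling the blocks gives the Jordan form J above.

J = [[3, 1, 0, 0], [0, 3, 1, 0], [0, 0, 3, 0], [0, 0, 0, 3]]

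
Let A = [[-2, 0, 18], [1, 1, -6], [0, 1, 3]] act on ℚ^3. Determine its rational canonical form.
R = [[0, 0, 0], [1, 0, -1], [0, 1, 2]]

The invariant factors of A (the non-unit diagonal entries of the Smith normal form of xI - A over ℚ[x]) are x(x - 1)^2, each dividing the next. The characteristic polynomial is their product, x(x - 1)^2.

The rational canonical form is the block-diagonal matrix of companion matrices C(f_i):
R = [[0, 0, 0], [1, 0, -1], [0, 1, 2]].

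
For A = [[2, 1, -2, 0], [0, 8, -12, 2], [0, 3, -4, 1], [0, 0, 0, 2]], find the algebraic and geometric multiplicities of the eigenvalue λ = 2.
The characteristic polynomial is (x - 2)^4, so the factor x - 2 appears with exponent 4: the algebraic multiplicity is 4.

rank(A - 2I) = 2, so the eigenspace has dimension 4 - 2 = 2: the geometric multiplicity is 2.

Since 2 < 4, A is not diagonalizable.

algebraic multiplicity 4, geometric multiplicity 2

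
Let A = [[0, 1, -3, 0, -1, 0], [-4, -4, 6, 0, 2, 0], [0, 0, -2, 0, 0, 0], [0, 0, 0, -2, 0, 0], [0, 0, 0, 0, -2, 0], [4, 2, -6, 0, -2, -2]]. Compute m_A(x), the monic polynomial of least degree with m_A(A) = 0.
The characteristic polynomial factors as (x + 2)^6. The minimal polynomial is ∏(x - λ)^{k_λ} where k_λ is the size of the largest Jordan block at λ.

For λ = -2: rank(A + 2I) = 1, and the largest Jordan block has size 2 (the smallest k with rank((A + 2I)^k) = rank((A + 2I)^(k+1))).

So m_A(x) = (x + 2)^2.

m_A(x) = (x + 2)^2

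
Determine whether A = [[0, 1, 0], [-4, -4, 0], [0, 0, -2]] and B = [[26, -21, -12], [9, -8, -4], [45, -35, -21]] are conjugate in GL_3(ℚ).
No.

trace(A) = -6 but trace(B) = -3. The trace is a similarity invariant, so A and B are not similar.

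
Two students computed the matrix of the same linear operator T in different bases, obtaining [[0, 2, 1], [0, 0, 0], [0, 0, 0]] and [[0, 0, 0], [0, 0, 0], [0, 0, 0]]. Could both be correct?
Both have characteristic polynomial x^3, but the minimal polynomial of A is x^2 while the minimal polynomial of B is x. The minimal polynomial is a similarity invariant, so A and B are not similar.

No.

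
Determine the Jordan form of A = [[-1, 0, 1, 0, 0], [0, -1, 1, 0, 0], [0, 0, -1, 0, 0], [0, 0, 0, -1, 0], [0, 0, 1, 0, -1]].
The characteristic polynomial is det(xI - A) = (x + 1)^5, so the eigenvalues are -1 (algebraic multiplicity 5).

For λ = -1: rank(A + I) = 1, rank((A + I)^2) = 0. The eigenspace has dimension 5 - 1 = 4, so there are 4 Jordan blocks; the rank sequence gives block sizes [2, 1, 1, 1].

Assembling the blocks gives the Jordan form J above.

J = [[-1, 1, 0, 0, 0], [0, -1, 0, 0, 0], [0, 0, -1, 0, 0], [0, 0, 0, -1, 0], [0, 0, 0, 0, -1]]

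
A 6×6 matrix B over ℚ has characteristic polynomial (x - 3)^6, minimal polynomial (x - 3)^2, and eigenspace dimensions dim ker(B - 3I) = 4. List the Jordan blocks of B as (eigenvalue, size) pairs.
Jordan blocks: (3, 2), (3, 2), (3, 1), (3, 1)

λ = 3: algebraic multiplicity 6 (exponent in χ_B), largest block size 2 (exponent in m_B), 4 blocks (geometric multiplicity). These force block sizes [2, 2, 1, 1].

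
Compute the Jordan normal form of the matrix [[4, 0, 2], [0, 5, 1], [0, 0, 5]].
The characteristic polynomial is det(xI - A) = (x - 5)^2(x - 4), so the eigenvalues are 4 (algebraic multiplicity 1), 5 (algebraic multiplicity 2).

For λ = 4: algebraic multiplicity 1 gives one 1×1 block.

For λ = 5: rank(A - 5I) = 2, rank((A - 5I)^2) = 1. The eigenspace has dimension 3 - 2 = 1, so there is 1 Jordan block; the rank sequence gives block sizes [2].

Assembling the blocks gives the Jordan form J above.

J = [[4, 0, 0], [0, 5, 1], [0, 0, 5]]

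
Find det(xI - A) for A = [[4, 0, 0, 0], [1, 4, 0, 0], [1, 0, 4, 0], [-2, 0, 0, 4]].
χ_A(x) = (x - 4)^4

xI - A = [[x - 4, 0, 0, 0], [-1, x - 4, 0, 0], [-1, 0, x - 4, 0], [2, 0, 0, x - 4]].

Expanding det(xI - A) along the first row:
det(xI - A) = + (x - 4)·det([[x - 4, 0, 0], [0, x - 4, 0], [0, 0, x - 4]]) - (0)·det([[-1, 0, 0], [-1, x - 4, 0], [2, 0, x - 4]]) + (0)·det([[-1, x - 4, 0], [-1, 0, 0], [2, 0, x - 4]]) - (0)·det([[-1, x - 4, 0], [-1, 0, x - 4], [2, 0, 0]]).

Evaluating gives χ_A(x) = x^4 - 16x^3 + 96x^2 - 256x + 256 = (x - 4)^4.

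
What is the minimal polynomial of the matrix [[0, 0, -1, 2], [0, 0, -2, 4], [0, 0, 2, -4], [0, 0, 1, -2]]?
The characteristic polynomial factors as x^4. The minimal polynomial is ∏(x - λ)^{k_λ} where k_λ is the size of the largest Jordan block at λ.

For λ = 0: rank(A) = 1, and the largest Jordan block has size 2 (the smallest k with rank(A^k) = rank(A^(k+1))).

So m_A(x) = x^2.

m_A(x) = x^2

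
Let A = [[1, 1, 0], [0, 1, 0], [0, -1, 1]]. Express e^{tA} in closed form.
A has Jordan form J = [[1, 1, 0], [0, 1, 0], [0, 0, 1]] with A = PJP^{-1}, so e^{tA} = P e^{tJ} P^{-1}.

For a Jordan block J_k(λ), e^{tJ_k(λ)} = e^{λt} · (I + tN + t^2 N^2/2! + ... + t^{k-1} N^{k-1}/(k-1)!) where N is the nilpotent superdiagonal part.

Assembling the blocks and conjugating back gives the entries of e^{tA} as shown above.

e^{tA} = [[e^{t}, t*e^{t}, 0], [0, e^{t}, 0], [0, -t*e^{t}, e^{t}]]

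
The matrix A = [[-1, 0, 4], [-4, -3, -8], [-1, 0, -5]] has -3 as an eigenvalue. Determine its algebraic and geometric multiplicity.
The characteristic polynomial is (x + 3)^3, so the factor x + 3 appears with exponent 3: the algebraic multiplicity is 3.

rank(A + 3I) = 1, so the eigenspace has dimension 3 - 1 = 2: the geometric multiplicity is 2.

Since 2 < 3, A is not diagonalizable.

algebraic multiplicity 3, geometric multiplicity 2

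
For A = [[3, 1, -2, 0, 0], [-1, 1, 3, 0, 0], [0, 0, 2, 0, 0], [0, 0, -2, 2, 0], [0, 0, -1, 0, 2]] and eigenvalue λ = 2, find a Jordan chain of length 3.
v_1 = [[-2, 2, 1, 0, 0]]^T, v_2 = [[-2, 3, 0, -2, -1]]^T, v_3 = [[1, -1, 0, 0, 0]]^T

We seek v_1 ∈ ker((A - 2I)^3) \ ker((A - 2I)^2), then set v_{i+1} = (A - 2I) v_i.

One such chain is v_1 = [[-2, 2, 1, 0, 0]]^T, v_2 = [[-2, 3, 0, -2, -1]]^T, v_3 = [[1, -1, 0, 0, 0]]^T. Check: (A - 2I) v_3 = [[0, 0, 0, 0, 0]]^T = 0.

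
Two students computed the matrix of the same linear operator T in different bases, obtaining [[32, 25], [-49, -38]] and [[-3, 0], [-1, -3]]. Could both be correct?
Two matrices over a field are similar if and only if they have the same invariant factors.

Both A and B have characteristic polynomial (x + 3)^2 and minimal polynomial (x + 3)^2. Computing further, both have invariant factors (x + 3)^2. Hence A and B are similar.

Yes.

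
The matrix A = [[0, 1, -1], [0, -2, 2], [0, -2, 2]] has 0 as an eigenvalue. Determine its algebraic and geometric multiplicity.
algebraic multiplicity 3, geometric multiplicity 2

The characteristic polynomial is x^3, so the factor x appears with exponent 3: the algebraic multiplicity is 3.

rank(A) = 1, so the eigenspace has dimension 3 - 1 = 2: the geometric multiplicity is 2.

Since 2 < 3, A is not diagonalizable.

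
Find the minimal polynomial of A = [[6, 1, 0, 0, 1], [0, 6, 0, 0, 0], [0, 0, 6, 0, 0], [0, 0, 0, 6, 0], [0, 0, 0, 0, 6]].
The characteristic polynomial factors as (x - 6)^5. The minimal polynomial is ∏(x - λ)^{k_λ} where k_λ is the size of the largest Jordan block at λ.

For λ = 6: rank(A - 6I) = 1, and the largest Jordan block has size 2 (the smallest k with rank((A - 6I)^k) = rank((A - 6I)^(k+1))).

So m_A(x) = (x - 6)^2.

m_A(x) = (x - 6)^2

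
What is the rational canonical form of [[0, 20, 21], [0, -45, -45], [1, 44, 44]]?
The invariant factors of A (the non-unit diagonal entries of the Smith normal form of xI - A over ℚ[x]) are (x - 5)(x + 3)^2, each dividing the next. The characteristic polynomial is their product, (x - 5)(x + 3)^2.

The rational canonical form is the block-diagonal matrix of companion matrices C(f_i):
R = [[0, 0, 45], [1, 0, 21], [0, 1, -1]].

R = [[0, 0, 45], [1, 0, 21], [0, 1, -1]]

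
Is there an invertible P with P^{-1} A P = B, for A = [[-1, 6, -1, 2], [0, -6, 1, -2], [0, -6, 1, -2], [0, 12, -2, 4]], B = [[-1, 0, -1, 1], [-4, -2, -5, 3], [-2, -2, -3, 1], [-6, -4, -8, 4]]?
Two matrices over a field are similar if and only if they have the same invariant factors.

Both A and B have characteristic polynomial x^2(x + 1)^2 and minimal polynomial x(x + 1)^2. Computing further, both have invariant factors x, x(x + 1)^2. Hence A and B are similar.

Yes.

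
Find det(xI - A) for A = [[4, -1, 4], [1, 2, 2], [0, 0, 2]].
χ_A(x) = (x - 3)^2(x - 2)

xI - A = [[x - 4, 1, -4], [-1, x - 2, -2], [0, 0, x - 2]].

Expanding det(xI - A) along the first row:
det(xI - A) = + (x - 4)·det([[x - 2, -2], [0, x - 2]]) - (1)·det([[-1, -2], [0, x - 2]]) + (-4)·det([[-1, x - 2], [0, 0]]).

Evaluating gives χ_A(x) = x^3 - 8x^2 + 21x - 18 = (x - 3)^2(x - 2).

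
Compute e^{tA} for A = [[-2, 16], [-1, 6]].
e^{tA} = [[(1 - 4*t)*e^{2*t}, 16*t*e^{2*t}], [-t*e^{2*t}, (4*t + 1)*e^{2*t}]]

A has Jordan form J = [[2, 1], [0, 2]] with A = PJP^{-1}, so e^{tA} = P e^{tJ} P^{-1}.

For a Jordan block J_k(λ), e^{tJ_k(λ)} = e^{λt} · (I + tN + t^2 N^2/2! + ... + t^{k-1} N^{k-1}/(k-1)!) where N is the nilpotent superdiagonal part.

Assembling the blocks and conjugating back gives the entries of e^{tA} as shown above.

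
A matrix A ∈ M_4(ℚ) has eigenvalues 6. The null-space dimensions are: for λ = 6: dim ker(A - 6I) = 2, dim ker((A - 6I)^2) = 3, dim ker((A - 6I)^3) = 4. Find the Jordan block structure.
λ = 6: successive nullity increments [2, 1, 1] count blocks of size ≥ k; block sizes are [3, 1].

Jordan blocks: (6, 3), (6, 1)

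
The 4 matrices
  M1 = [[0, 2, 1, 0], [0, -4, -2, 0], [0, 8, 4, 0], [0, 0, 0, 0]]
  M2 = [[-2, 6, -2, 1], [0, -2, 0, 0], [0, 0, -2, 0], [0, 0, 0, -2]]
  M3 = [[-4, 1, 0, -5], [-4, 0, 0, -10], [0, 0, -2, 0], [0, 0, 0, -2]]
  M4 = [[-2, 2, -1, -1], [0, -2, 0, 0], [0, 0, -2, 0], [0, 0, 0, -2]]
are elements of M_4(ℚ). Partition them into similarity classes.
2 classes: {M1}, {M2, M3, M4}

Characteristic polynomials: χ_{M1} = x^4, χ_{M2} = (x + 2)^4, χ_{M3} = (x + 2)^4, χ_{M4} = (x + 2)^4.

{M1}: invariant factors x, x, x^2.

{M2, M3, M4}: invariant factors x + 2, x + 2, (x + 2)^2.

Matrices are similar if and only if their invariant-factor lists agree; the partition into similarity classes is {M1}, {M2, M3, M4}.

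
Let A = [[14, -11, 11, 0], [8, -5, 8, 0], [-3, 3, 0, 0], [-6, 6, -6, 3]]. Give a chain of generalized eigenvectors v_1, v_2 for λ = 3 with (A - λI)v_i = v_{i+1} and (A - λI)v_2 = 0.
We seek v_1 ∈ ker((A - 3I)^2) \ ker(A - 3I), then set v_{i+1} = (A - 3I) v_i.

One such chain is v_1 = [[0, 1, 0, 0]]^T, v_2 = [[-11, -8, 3, 6]]^T. Check: (A - 3I) v_2 = [[0, 0, 0, 0]]^T = 0.

v_1 = [[0, 1, 0, 0]]^T, v_2 = [[-11, -8, 3, 6]]^T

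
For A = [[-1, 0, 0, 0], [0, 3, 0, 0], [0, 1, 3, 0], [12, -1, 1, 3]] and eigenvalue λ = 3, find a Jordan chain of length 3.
We seek v_1 ∈ ker((A - 3I)^3) \ ker((A - 3I)^2), then set v_{i+1} = (A - 3I) v_i.

One such chain is v_1 = [[0, 1, 0, -1]]^T, v_2 = [[0, 0, 1, -1]]^T, v_3 = [[0, 0, 0, 1]]^T. Check: (A - 3I) v_3 = [[0, 0, 0, 0]]^T = 0.

v_1 = [[0, 1, 0, -1]]^T, v_2 = [[0, 0, 1, -1]]^T, v_3 = [[0, 0, 0, 1]]^T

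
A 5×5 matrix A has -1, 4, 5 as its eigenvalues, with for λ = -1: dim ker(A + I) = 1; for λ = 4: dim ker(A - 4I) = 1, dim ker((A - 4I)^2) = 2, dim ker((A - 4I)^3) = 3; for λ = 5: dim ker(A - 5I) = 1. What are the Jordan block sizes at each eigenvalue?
Jordan blocks: (-1, 1), (4, 3), (5, 1)

λ = -1: successive nullity increments [1] count blocks of size ≥ k; block sizes are [1].
λ = 4: successive nullity increments [1, 1, 1] count blocks of size ≥ k; block sizes are [3].
λ = 5: successive nullity increments [1] count blocks of size ≥ k; block sizes are [1].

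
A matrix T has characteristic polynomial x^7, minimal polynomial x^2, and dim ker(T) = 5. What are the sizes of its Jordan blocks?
Jordan blocks: (0, 2), (0, 2), (0, 1), (0, 1), (0, 1)

λ = 0: algebraic multiplicity 7 (exponent in χ_T), largest block size 2 (exponent in m_T), 5 blocks (geometric multiplicity). These force block sizes [2, 2, 1, 1, 1].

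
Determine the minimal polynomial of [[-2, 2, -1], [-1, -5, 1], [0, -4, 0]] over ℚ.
m_A(x) = (x + 2)^2(x + 3)

The characteristic polynomial factors as (x + 2)^2(x + 3). The minimal polynomial is ∏(x - λ)^{k_λ} where k_λ is the size of the largest Jordan block at λ.

For λ = -3: rank(A + 3I) = 2, and the largest Jordan block has size 1 (the smallest k with rank((A + 3I)^k) = rank((A + 3I)^(k+1))).
For λ = -2: rank(A + 2I) = 2, and the largest Jordan block has size 2 (the smallest k with rank((A + 2I)^k) = rank((A + 2I)^(k+1))).

So m_A(x) = (x + 2)^2(x + 3).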